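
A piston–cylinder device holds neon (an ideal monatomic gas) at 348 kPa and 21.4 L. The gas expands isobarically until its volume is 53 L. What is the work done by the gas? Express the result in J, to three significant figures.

W ≈ 11000 J

Isobaric: W = P ΔV.
W = (348 kPa)(53 − 21.4 L) = (348)(31.6) = 10997 J.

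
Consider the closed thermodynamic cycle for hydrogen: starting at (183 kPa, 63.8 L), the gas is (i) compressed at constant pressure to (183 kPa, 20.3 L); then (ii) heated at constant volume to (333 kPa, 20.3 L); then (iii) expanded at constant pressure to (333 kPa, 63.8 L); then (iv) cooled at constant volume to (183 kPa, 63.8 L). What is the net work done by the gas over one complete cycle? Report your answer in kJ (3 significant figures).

W_net ≈ 6.52 kJ

Constant-volume legs do no work.
W(i) = (183)(20.3 − 63.8) = -7960 J; W(iii) = (333)(63.8 − 20.3) = 14486 J.
W_net = -7960 + 14486 = 6525 J (the clockwise enclosed area).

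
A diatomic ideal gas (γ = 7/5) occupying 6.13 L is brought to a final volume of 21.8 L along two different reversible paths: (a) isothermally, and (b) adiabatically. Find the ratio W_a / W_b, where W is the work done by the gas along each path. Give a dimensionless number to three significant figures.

Path (a) isothermal: W = P₁V₁ ln(V₂/V₁) → W_a/(P₁V₁) = 1.269.
Path (b) adiabatic: W = P₁V₁(1 − (V₁/V₂)^(γ−1))/(γ−1) → W_b/(P₁V₁) = 0.995.
W_a / W_b = 1.269 / 0.995 = 1.275.

W_a / W_b ≈ 1.28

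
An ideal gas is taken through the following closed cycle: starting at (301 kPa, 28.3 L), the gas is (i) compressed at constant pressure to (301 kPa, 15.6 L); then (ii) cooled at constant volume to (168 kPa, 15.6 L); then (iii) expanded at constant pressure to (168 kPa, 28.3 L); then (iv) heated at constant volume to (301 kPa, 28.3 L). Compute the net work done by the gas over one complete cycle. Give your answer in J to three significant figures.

Constant-volume legs do no work.
W(i) = (301)(15.6 − 28.3) = -3823 J; W(iii) = (168)(28.3 − 15.6) = 2134 J.
W_net = -3823 + 2134 = -1689 J (the counter-clockwise enclosed area).

W_net ≈ -1690 J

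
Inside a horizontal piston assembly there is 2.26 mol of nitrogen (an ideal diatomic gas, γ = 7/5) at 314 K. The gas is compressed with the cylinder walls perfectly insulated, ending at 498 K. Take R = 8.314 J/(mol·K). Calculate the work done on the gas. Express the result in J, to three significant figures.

Adiabatic ⇒ Q = 0, so W_by = −ΔU = nCᵥ(T₁ − T₂).
Cᵥ = 5R/2 = 20.79 J/(mol·K).
W = (2.26)(20.79)(314 − 498) = -8643 J.
Work on gas = −W_by = 8643 J.

W ≈ 8640 J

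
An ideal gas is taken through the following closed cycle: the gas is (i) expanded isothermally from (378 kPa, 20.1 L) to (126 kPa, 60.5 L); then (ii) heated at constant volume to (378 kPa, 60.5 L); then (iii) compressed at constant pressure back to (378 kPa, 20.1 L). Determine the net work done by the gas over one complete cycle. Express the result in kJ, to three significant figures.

Leg (i): W = PᵢVᵢ ln(V_f/Vᵢ) = (7598) ln(60.5/20.1) = 8372 J.
Leg (ii): W = 0.
Leg (iii): W = PΔV = (378)(20.1 − 60.5) = -15271 J.
W_net = 8372 − 15271 = -6899 J.

W_net ≈ -6.90 kJ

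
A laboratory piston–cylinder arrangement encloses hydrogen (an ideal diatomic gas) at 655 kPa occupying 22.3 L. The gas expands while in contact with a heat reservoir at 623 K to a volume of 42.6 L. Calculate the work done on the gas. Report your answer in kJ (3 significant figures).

Isothermal: W = nRT ln(V₂/V₁) = P₁V₁ ln(V₂/V₁).
P₁V₁ = (655 kPa)(22.3 L) = 14606 J.
W = 14606 × ln(42.6/22.3) = 14606 × 0.6473
W_by_gas = 9454 J; work on gas = −W_by = -9454 J.

W ≈ -9.45 kJ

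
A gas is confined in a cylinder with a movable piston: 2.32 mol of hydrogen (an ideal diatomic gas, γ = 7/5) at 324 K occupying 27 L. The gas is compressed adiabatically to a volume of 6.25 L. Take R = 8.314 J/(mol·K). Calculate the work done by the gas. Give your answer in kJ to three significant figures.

Adiabatic: TV^(γ−1) = const with γ = 7/5.
T₂ = T₁ (V₁/V₂)^(γ−1) = 324 × (27/6.25)^0.4 = 324 × 1.796 = 581.8 K.
W_by = nCᵥ(T₁ − T₂) = (2.32)(20.79)(324 − 581.8) = -12429 J.

W ≈ -12.4 kJ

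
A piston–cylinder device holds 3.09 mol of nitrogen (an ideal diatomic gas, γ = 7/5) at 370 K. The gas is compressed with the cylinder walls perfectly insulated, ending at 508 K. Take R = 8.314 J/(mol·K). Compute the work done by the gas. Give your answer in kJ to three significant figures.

W ≈ -8.86 kJ

Adiabatic ⇒ Q = 0, so W_by = −ΔU = nCᵥ(T₁ − T₂).
Cᵥ = 5R/2 = 20.79 J/(mol·K).
W = (3.09)(20.79)(370 − 508) = -8863 J.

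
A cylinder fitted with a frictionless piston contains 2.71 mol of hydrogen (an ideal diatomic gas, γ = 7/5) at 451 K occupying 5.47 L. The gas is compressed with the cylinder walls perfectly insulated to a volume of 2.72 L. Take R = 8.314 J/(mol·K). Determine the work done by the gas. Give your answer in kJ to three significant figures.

Adiabatic: TV^(γ−1) = const with γ = 7/5.
T₂ = T₁ (V₁/V₂)^(γ−1) = 451 × (5.47/2.72)^0.4 = 451 × 1.322 = 596.4 K.
W_by = nCᵥ(T₁ − T₂) = (2.71)(20.79)(451 − 596.4) = -8190 J.

W ≈ -8.19 kJ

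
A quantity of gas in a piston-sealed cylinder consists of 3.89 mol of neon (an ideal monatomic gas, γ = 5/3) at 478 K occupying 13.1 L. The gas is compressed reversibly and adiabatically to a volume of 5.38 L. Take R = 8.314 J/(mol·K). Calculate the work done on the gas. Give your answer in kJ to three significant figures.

Adiabatic: TV^(γ−1) = const with γ = 5/3.
T₂ = T₁ (V₁/V₂)^(γ−1) = 478 × (13.1/5.38)^0.667 = 478 × 1.81 = 865.1 K.
W_by = nCᵥ(T₁ − T₂) = (3.89)(12.47)(478 − 865.1) = -18781 J.
Work on gas = −W_by = 18781 J.

W ≈ 18.8 kJ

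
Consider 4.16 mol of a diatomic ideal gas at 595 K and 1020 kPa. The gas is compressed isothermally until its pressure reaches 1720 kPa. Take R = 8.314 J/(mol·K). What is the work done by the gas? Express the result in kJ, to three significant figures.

Isothermal process: W = nRT ln(V₂/V₁) = nRT ln(P₁/P₂).
W = (4.16)(8.314)(595) × ln(1020/1720)
  = 20579 × ln(0.593) = 20579 × -0.5225
W_by_gas = -10753 J.

W ≈ -10.8 kJ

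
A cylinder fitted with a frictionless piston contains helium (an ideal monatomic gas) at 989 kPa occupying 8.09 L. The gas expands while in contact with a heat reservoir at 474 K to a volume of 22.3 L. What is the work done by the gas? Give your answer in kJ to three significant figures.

W ≈ 8.11 kJ

Isothermal: W = nRT ln(V₂/V₁) = P₁V₁ ln(V₂/V₁).
P₁V₁ = (989 kPa)(8.09 L) = 8001 J.
W = 8001 × ln(22.3/8.09) = 8001 × 1.014
W_by_gas = 8113 J.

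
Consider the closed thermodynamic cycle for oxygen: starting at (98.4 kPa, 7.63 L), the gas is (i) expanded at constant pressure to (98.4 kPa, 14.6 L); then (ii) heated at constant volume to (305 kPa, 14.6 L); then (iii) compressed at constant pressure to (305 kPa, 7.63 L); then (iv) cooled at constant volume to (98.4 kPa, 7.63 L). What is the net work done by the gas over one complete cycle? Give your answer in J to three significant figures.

W_net ≈ -1440 J

Constant-volume legs do no work.
W(i) = (98.4)(14.6 − 7.63) = 685.8 J; W(iii) = (305)(7.63 − 14.6) = -2126 J.
W_net = 685.8 − 2126 = -1440 J (the counter-clockwise enclosed area).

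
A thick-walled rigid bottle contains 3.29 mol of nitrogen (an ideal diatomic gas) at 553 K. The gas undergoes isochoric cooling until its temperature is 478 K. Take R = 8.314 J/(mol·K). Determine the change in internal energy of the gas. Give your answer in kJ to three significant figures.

Constant volume ⇒ W = 0, so Q = ΔU = nCᵥΔT with Cᵥ = 5R/2 = 20.79 J/(mol·K).
ΔU = (3.29)(20.79)(478 − 553) = -5129 J.

ΔU ≈ -5.13 kJ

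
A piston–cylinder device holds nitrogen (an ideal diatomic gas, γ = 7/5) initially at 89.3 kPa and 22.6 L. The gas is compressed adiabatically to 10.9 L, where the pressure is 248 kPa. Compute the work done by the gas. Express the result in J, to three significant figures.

Adiabatic: W = (P₁V₁ − P₂V₂)/(γ − 1) with γ = 7/5.
P₁V₁ = 2018 J, P₂V₂ = 2703 J.
W = (2018 − 2703) / 0.4 = -1713 J.

W ≈ -1710 J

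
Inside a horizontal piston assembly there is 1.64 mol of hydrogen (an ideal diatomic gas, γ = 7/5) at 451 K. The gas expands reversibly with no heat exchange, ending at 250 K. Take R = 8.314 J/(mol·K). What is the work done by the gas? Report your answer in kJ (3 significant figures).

W ≈ 6.85 kJ

Adiabatic ⇒ Q = 0, so W_by = −ΔU = nCᵥ(T₁ − T₂).
Cᵥ = 5R/2 = 20.79 J/(mol·K).
W = (1.64)(20.79)(451 − 250) = 6852 J.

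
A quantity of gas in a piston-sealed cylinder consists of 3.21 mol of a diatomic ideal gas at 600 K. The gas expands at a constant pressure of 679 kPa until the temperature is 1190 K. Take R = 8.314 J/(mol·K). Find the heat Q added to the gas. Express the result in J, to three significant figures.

Q ≈ 55100 J

Isobaric: W = nRΔT = (3.21)(8.314)(590) = 15746 J.
ΔU = nCᵥΔT with Cᵥ = 5R/2: ΔU = (3.21)(20.79)(590) = 39365 J.
Q = ΔU + W = 39365 + 15746 = 55111 J.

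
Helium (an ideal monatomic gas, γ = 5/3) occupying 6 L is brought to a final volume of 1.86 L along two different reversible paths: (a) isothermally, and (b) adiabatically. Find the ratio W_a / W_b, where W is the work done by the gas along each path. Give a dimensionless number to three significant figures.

Path (a) isothermal: W = P₁V₁ ln(V₂/V₁) → W_a/(P₁V₁) = -1.171.
Path (b) adiabatic: W = P₁V₁(1 − (V₁/V₂)^(γ−1))/(γ−1) → W_b/(P₁V₁) = -1.775.
W_a / W_b = -1.171 / -1.775 = 0.6599.

W_a / W_b ≈ 0.660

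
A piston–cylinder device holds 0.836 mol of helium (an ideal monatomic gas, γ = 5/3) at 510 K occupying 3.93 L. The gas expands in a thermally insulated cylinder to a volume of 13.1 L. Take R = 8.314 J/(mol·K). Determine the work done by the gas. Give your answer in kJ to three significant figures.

W ≈ 2.93 kJ

Adiabatic: TV^(γ−1) = const with γ = 5/3.
T₂ = T₁ (V₁/V₂)^(γ−1) = 510 × (3.93/13.1)^0.667 = 510 × 0.4481 = 228.6 K.
W_by = nCᵥ(T₁ − T₂) = (0.836)(12.47)(510 − 228.6) = 2934 J.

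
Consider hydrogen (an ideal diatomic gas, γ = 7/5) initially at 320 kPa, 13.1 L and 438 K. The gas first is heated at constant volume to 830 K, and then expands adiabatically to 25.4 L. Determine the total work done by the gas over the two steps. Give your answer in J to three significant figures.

W_total ≈ 4620 J

Step 1 (isochoric): W = 0 (constant volume).
After step 1: P = 606.4 kPa (V unchanged).
Step 2 (adiabatic): W = (P₁V₁ − P₂V₂)/(γ−1) = (7944 − 6095)/0.4 = 4621 J.
W_total = 0 + 4621 = 4621 J.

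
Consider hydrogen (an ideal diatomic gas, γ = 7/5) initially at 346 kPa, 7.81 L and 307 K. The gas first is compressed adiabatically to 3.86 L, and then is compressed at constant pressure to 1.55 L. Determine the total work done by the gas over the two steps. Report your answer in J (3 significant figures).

W_total ≈ -4340 J

Step 1 (adiabatic): W = (P₁V₁ − P₂V₂)/(γ−1) = (2702 − 3582)/0.4 = -2200 J.
After step 1: P = 928 kPa, V = 3.86 L, T = 407 K.
Step 2 (isobaric): W = PΔV = (928 kPa)(1.55 − 3.86 L) = -2144 J.
W_total = -2200 − 2144 = -4344 J.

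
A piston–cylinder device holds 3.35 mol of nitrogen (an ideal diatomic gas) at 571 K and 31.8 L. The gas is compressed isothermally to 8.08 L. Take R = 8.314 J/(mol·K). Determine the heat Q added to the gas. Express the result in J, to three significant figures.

Isothermal ⇒ ΔU = 0, so Q = W = nRT ln(V₂/V₁).
Q = (3.35)(8.314)(571) ln(8.08/31.8) = 15903 × -1.37 = -21789 J.

Q ≈ -21800 J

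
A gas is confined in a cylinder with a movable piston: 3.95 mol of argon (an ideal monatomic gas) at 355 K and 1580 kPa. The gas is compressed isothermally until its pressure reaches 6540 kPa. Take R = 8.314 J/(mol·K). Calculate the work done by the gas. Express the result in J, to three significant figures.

Isothermal process: W = nRT ln(V₂/V₁) = nRT ln(P₁/P₂).
W = (3.95)(8.314)(355) × ln(1580/6540)
  = 11658 × ln(0.2416) = 11658 × -1.421
W_by_gas = -16561 J.

W ≈ -16600 J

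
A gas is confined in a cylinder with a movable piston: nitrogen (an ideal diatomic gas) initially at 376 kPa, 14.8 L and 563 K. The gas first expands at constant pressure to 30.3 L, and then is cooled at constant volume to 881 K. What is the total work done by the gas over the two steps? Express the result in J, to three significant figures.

W_total ≈ 5830 J

Step 1 (isobaric): W = PΔV = (376 kPa)(30.3 − 14.8 L) = 5828 J.
Step 2 (isochoric): W = 0 (constant volume).
W_total = 5828 + 0 = 5828 J.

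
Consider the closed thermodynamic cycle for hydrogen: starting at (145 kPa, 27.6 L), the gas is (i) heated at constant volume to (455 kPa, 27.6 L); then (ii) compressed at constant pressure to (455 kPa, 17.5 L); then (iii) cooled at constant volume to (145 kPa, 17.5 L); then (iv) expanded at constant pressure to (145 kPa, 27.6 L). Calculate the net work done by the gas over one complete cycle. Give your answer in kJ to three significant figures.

Constant-volume legs do no work.
W(ii) = (455)(17.5 − 27.6) = -4596 J; W(iv) = (145)(27.6 − 17.5) = 1465 J.
W_net = -4596 + 1465 = -3131 J (the counter-clockwise enclosed area).

W_net ≈ -3.13 kJ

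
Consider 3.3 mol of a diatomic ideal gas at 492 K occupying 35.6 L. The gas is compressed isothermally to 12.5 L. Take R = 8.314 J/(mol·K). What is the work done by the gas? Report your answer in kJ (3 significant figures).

Isothermal: W = nRT ln(V₂/V₁).
W = (3.3)(8.314)(492) × ln(12.5/35.6)
  = 13499 × -1.047
W_by_gas = -14128 J.

W ≈ -14.1 kJ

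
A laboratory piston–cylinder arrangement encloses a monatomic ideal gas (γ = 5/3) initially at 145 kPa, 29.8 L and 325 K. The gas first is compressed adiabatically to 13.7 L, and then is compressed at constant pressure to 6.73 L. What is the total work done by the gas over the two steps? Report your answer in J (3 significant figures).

W_total ≈ -8090 J

Step 1 (adiabatic): W = (P₁V₁ − P₂V₂)/(γ−1) = (4321 − 7254)/0.667 = -4400 J.
After step 1: P = 529.5 kPa, V = 13.7 L, T = 545.6 K.
Step 2 (isobaric): W = PΔV = (529.5 kPa)(6.73 − 13.7 L) = -3691 J.
W_total = -4400 − 3691 = -8090 J.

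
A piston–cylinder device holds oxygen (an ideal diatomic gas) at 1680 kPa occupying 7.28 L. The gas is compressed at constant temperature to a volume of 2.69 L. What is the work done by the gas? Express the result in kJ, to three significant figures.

W ≈ -12.2 kJ

Isothermal: W = nRT ln(V₂/V₁) = P₁V₁ ln(V₂/V₁).
P₁V₁ = (1680 kPa)(7.28 L) = 12230 J.
W = 12230 × ln(2.69/7.28) = 12230 × -0.9956
W_by_gas = -12176 J.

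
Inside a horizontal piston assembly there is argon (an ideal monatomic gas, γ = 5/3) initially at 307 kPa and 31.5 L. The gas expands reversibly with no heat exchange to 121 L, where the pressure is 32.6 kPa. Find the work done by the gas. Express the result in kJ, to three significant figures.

Adiabatic: W = (P₁V₁ − P₂V₂)/(γ − 1) with γ = 5/3.
P₁V₁ = 9670 J, P₂V₂ = 3945 J.
W = (9670 − 3945) / 0.6667 = 8589 J.

W ≈ 8.59 kJ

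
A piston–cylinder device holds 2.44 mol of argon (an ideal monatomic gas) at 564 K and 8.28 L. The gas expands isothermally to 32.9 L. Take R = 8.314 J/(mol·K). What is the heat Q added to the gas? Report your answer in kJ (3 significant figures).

Isothermal ⇒ ΔU = 0, so Q = W = nRT ln(V₂/V₁).
Q = (2.44)(8.314)(564) ln(32.9/8.28) = 11441 × 1.38 = 15785 J.

Q ≈ 15.8 kJ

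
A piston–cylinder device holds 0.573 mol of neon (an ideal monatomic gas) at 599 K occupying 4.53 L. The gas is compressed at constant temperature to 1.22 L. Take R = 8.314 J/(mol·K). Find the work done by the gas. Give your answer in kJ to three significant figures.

W ≈ -3.74 kJ

Isothermal: W = nRT ln(V₂/V₁).
W = (0.573)(8.314)(599) × ln(1.22/4.53)
  = 2854 × -1.312
W_by_gas = -3744 J.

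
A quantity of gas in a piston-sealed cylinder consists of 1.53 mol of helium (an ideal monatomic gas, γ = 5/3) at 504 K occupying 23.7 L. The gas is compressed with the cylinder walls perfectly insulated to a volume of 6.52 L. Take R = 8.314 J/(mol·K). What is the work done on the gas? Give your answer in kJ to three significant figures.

W ≈ 13.1 kJ

Adiabatic: TV^(γ−1) = const with γ = 5/3.
T₂ = T₁ (V₁/V₂)^(γ−1) = 504 × (23.7/6.52)^0.667 = 504 × 2.364 = 1192 K.
W_by = nCᵥ(T₁ − T₂) = (1.53)(12.47)(504 − 1192) = -13118 J.
Work on gas = −W_by = 13118 J.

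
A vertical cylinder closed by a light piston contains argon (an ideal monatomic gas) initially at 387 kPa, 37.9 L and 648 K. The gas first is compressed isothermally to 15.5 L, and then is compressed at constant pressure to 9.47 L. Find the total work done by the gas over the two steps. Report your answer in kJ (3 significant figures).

Step 1 (isothermal): W = P₁V₁ ln(V₂/V₁) = (14667) ln(15.5/37.9) = -13114 J.
After step 1: P = 946.3 kPa, V = 15.5 L, T = 648 K.
Step 2 (isobaric): W = PΔV = (946.3 kPa)(9.47 − 15.5 L) = -5706 J.
W_total = -13114 − 5706 = -18820 J.

W_total ≈ -18.8 kJ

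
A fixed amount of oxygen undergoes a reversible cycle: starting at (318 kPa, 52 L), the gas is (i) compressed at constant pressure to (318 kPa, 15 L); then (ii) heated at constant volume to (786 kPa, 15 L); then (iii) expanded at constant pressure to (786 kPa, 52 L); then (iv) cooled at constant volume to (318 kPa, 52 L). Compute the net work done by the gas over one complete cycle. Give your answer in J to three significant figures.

W_net ≈ 17300 J

Constant-volume legs do no work.
W(i) = (318)(15 − 52) = -11766 J; W(iii) = (786)(52 − 15) = 29082 J.
W_net = -11766 + 29082 = 17316 J (the clockwise enclosed area).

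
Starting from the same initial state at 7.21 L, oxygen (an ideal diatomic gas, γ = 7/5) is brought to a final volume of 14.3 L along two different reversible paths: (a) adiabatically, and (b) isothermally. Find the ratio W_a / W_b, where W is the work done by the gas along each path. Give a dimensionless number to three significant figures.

Path (a) adiabatic: W = P₁V₁(1 − (V₁/V₂)^(γ−1))/(γ−1) → W_a/(P₁V₁) = 0.599.
Path (b) isothermal: W = P₁V₁ ln(V₂/V₁) → W_b/(P₁V₁) = 0.6848.
W_a / W_b = 0.599 / 0.6848 = 0.8747.

W_a / W_b ≈ 0.875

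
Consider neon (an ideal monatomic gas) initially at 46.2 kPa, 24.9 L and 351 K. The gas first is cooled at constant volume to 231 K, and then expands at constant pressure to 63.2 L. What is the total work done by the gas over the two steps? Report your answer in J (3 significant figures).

Step 1 (isochoric): W = 0 (constant volume).
After step 1: P = 30.41 kPa (V unchanged).
Step 2 (isobaric): W = PΔV = (30.41 kPa)(63.2 − 24.9 L) = 1165 J.
W_total = 0 + 1165 = 1165 J.

W_total ≈ 1160 J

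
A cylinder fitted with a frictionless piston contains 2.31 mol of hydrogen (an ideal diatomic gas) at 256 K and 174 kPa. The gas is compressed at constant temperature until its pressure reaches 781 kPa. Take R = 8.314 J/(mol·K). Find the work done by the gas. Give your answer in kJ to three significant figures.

W ≈ -7.38 kJ

Isothermal process: W = nRT ln(V₂/V₁) = nRT ln(P₁/P₂).
W = (2.31)(8.314)(256) × ln(174/781)
  = 4917 × ln(0.2228) = 4917 × -1.502
W_by_gas = -7382 J.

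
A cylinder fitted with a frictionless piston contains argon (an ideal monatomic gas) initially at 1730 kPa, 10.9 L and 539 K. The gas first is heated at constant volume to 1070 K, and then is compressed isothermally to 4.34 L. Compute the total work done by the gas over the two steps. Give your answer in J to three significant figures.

W_total ≈ -34500 J

Step 1 (isochoric): W = 0 (constant volume).
After step 1: P = 3434 kPa (V unchanged).
Step 2 (isothermal): W = P₁V₁ ln(V₂/V₁) = (37434) ln(4.34/10.9) = -34473 J.
W_total = 0 − 34473 = -34473 J.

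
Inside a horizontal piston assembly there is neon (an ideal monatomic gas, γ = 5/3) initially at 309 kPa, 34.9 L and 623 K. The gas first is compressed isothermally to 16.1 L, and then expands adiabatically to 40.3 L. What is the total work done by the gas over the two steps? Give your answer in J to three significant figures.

W_total ≈ -942 J

Step 1 (isothermal): W = P₁V₁ ln(V₂/V₁) = (10784) ln(16.1/34.9) = -8343 J.
After step 1: P = 669.8 kPa, V = 16.1 L, T = 623 K.
Step 2 (adiabatic): W = (P₁V₁ − P₂V₂)/(γ−1) = (10784 − 5850)/0.667 = 7402 J.
W_total = -8343 + 7402 = -941.7 J.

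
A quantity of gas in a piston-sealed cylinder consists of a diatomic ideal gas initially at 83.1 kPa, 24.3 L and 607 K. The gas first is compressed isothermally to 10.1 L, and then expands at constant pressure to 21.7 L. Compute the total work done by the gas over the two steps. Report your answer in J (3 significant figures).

Step 1 (isothermal): W = P₁V₁ ln(V₂/V₁) = (2019) ln(10.1/24.3) = -1773 J.
After step 1: P = 199.9 kPa, V = 10.1 L, T = 607 K.
Step 2 (isobaric): W = PΔV = (199.9 kPa)(21.7 − 10.1 L) = 2319 J.
W_total = -1773 + 2319 = 546.4 J.

W_total ≈ 546 J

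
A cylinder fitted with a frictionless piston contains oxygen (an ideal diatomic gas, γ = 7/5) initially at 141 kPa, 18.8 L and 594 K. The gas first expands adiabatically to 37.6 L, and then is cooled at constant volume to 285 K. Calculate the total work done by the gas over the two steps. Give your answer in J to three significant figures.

W_total ≈ 1600 J

Step 1 (adiabatic): W = (P₁V₁ − P₂V₂)/(γ−1) = (2651 − 2009)/0.4 = 1605 J.
Step 2 (isochoric): W = 0 (constant volume).
W_total = 1605 + 0 = 1605 J.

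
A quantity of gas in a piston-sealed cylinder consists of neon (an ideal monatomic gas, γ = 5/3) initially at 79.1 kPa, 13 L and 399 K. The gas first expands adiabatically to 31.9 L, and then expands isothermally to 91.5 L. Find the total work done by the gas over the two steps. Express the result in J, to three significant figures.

Step 1 (adiabatic): W = (P₁V₁ − P₂V₂)/(γ−1) = (1028 − 565.2)/0.667 = 694.6 J.
After step 1: P = 17.72 kPa, V = 31.9 L, T = 219.3 K.
Step 2 (isothermal): W = P₁V₁ ln(V₂/V₁) = (565.2) ln(91.5/31.9) = 595.6 J.
W_total = 694.6 + 595.6 = 1290 J.

W_total ≈ 1290 J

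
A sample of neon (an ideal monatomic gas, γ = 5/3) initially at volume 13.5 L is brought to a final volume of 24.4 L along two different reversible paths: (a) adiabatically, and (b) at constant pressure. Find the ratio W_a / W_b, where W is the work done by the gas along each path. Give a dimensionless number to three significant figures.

W_a / W_b ≈ 0.606

Path (a) adiabatic: W = P₁V₁(1 − (V₁/V₂)^(γ−1))/(γ−1) → W_a/(P₁V₁) = 0.4891.
Path (b) isobaric: W = P₁(V₂ − V₁) → W_b/(P₁V₁) = 0.8074.
W_a / W_b = 0.4891 / 0.8074 = 0.6057.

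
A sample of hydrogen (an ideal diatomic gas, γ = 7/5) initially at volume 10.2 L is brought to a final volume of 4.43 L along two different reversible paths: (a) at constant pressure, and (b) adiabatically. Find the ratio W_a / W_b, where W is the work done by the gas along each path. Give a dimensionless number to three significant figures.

W_a / W_b ≈ 0.571

Path (a) isobaric: W = P₁(V₂ − V₁) → W_a/(P₁V₁) = -0.5657.
Path (b) adiabatic: W = P₁V₁(1 − (V₁/V₂)^(γ−1))/(γ−1) → W_b/(P₁V₁) = -0.9899.
W_a / W_b = -0.5657 / -0.9899 = 0.5714.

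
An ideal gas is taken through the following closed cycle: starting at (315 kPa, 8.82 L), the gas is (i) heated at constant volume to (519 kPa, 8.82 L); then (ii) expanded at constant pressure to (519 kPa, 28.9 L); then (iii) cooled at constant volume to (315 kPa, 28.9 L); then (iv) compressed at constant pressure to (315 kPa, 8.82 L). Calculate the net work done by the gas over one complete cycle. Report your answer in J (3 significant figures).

Constant-volume legs do no work.
W(ii) = (519)(28.9 − 8.82) = 10422 J; W(iv) = (315)(8.82 − 28.9) = -6325 J.
W_net = 10422 − 6325 = 4096 J (the clockwise enclosed area).

W_net ≈ 4100 J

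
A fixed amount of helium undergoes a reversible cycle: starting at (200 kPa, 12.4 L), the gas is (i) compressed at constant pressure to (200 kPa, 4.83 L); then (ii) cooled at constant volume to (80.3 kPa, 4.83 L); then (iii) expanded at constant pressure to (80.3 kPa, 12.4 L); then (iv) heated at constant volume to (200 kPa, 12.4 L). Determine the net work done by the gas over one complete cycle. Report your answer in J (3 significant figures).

W_net ≈ -906 J

Constant-volume legs do no work.
W(i) = (200)(4.83 − 12.4) = -1514 J; W(iii) = (80.3)(12.4 − 4.83) = 607.9 J.
W_net = -1514 + 607.9 = -906.1 J (the counter-clockwise enclosed area).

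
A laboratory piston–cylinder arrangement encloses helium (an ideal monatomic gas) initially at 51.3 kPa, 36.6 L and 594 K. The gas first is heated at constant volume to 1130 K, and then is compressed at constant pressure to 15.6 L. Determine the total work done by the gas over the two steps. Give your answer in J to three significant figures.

Step 1 (isochoric): W = 0 (constant volume).
After step 1: P = 97.59 kPa (V unchanged).
Step 2 (isobaric): W = PΔV = (97.59 kPa)(15.6 − 36.6 L) = -2049 J.
W_total = 0 − 2049 = -2049 J.

W_total ≈ -2050 J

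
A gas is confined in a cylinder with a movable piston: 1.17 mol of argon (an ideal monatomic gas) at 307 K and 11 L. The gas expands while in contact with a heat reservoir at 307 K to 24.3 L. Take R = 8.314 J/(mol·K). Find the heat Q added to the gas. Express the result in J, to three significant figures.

Isothermal ⇒ ΔU = 0, so Q = W = nRT ln(V₂/V₁).
Q = (1.17)(8.314)(307) ln(24.3/11) = 2986 × 0.7926 = 2367 J.

Q ≈ 2370 J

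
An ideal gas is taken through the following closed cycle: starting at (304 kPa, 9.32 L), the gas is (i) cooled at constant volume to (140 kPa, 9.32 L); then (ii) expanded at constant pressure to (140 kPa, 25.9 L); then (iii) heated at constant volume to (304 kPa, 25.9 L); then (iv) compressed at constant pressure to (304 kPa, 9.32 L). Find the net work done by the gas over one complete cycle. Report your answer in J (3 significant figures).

Constant-volume legs do no work.
W(ii) = (140)(25.9 − 9.32) = 2321 J; W(iv) = (304)(9.32 − 25.9) = -5040 J.
W_net = 2321 − 5040 = -2719 J (the counter-clockwise enclosed area).

W_net ≈ -2720 J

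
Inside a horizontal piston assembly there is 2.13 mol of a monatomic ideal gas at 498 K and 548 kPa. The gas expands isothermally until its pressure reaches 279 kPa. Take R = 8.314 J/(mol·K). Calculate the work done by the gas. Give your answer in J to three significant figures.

W ≈ 5950 J

Isothermal process: W = nRT ln(V₂/V₁) = nRT ln(P₁/P₂).
W = (2.13)(8.314)(498) × ln(548/279)
  = 8819 × ln(1.964) = 8819 × 0.6751
W_by_gas = 5953 J.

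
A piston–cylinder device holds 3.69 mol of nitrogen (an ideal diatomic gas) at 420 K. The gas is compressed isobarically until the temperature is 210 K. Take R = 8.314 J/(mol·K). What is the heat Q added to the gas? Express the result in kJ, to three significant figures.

Isobaric: W = nRΔT = (3.69)(8.314)(-210) = -6443 J.
ΔU = nCᵥΔT with Cᵥ = 5R/2: ΔU = (3.69)(20.79)(-210) = -16106 J.
Q = ΔU + W = -16106 − 6443 = -22549 J.

Q ≈ -22.5 kJ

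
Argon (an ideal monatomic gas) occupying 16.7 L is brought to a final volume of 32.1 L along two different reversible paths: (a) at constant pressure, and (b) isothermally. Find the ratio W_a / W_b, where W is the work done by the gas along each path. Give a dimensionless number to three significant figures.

W_a / W_b ≈ 1.41

Path (a) isobaric: W = P₁(V₂ − V₁) → W_a/(P₁V₁) = 0.9222.
Path (b) isothermal: W = P₁V₁ ln(V₂/V₁) → W_b/(P₁V₁) = 0.6534.
W_a / W_b = 0.9222 / 0.6534 = 1.411.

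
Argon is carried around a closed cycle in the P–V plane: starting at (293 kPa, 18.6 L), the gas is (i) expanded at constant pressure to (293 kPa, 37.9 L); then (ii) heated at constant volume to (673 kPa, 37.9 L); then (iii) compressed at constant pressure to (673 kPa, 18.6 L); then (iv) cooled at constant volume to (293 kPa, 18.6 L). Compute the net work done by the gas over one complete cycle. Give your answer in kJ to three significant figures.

Constant-volume legs do no work.
W(i) = (293)(37.9 − 18.6) = 5655 J; W(iii) = (673)(18.6 − 37.9) = -12989 J.
W_net = 5655 − 12989 = -7334 J (the counter-clockwise enclosed area).

W_net ≈ -7.33 kJ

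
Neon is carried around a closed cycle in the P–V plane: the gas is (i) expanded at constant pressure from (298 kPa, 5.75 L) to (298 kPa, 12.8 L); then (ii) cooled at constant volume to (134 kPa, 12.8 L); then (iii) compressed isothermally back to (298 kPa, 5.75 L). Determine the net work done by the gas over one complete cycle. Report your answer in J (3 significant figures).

Leg (i): W = PΔV = (298)(12.8 − 5.75) = 2101 J.
Leg (ii): W = 0.
Leg (iii): W = PᵢVᵢ ln(V_f/Vᵢ) = (1715) ln(5.75/12.8) = -1373 J.
W_net = 2101 − 1373 = 728.3 J.

W_net ≈ 728 J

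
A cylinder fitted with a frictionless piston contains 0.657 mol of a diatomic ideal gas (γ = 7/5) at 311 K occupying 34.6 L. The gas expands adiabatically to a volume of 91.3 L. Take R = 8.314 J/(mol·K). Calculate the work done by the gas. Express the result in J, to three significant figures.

W ≈ 1370 J

Adiabatic: TV^(γ−1) = const with γ = 7/5.
T₂ = T₁ (V₁/V₂)^(γ−1) = 311 × (34.6/91.3)^0.4 = 311 × 0.6783 = 211 K.
W_by = nCᵥ(T₁ − T₂) = (0.657)(20.79)(311 − 211) = 1366 J.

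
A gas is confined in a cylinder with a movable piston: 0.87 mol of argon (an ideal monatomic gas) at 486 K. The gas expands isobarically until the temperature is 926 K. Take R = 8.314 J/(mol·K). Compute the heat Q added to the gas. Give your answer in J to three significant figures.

Q ≈ 7960 J

Isobaric: W = nRΔT = (0.87)(8.314)(440) = 3183 J.
ΔU = nCᵥΔT with Cᵥ = 3R/2: ΔU = (0.87)(12.47)(440) = 4774 J.
Q = ΔU + W = 4774 + 3183 = 7956 J.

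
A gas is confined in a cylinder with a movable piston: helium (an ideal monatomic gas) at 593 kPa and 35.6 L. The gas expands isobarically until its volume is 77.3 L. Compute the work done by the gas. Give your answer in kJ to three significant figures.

W ≈ 24.7 kJ

Isobaric: W = P ΔV.
W = (593 kPa)(77.3 − 35.6 L) = (593)(41.7) = 24728 J.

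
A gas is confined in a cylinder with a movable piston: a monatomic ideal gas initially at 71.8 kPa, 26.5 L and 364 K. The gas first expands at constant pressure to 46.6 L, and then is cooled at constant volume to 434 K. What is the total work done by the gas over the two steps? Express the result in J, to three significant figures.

W_total ≈ 1440 J

Step 1 (isobaric): W = PΔV = (71.8 kPa)(46.6 − 26.5 L) = 1443 J.
Step 2 (isochoric): W = 0 (constant volume).
W_total = 1443 + 0 = 1443 J.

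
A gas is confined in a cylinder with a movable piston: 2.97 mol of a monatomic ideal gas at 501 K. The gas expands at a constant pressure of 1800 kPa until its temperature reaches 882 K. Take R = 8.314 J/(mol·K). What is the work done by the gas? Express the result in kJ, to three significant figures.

Isobaric: W = P ΔV = nR ΔT.
W = (2.97)(8.314)(882 − 501) = 9408 J.

W ≈ 9.41 kJ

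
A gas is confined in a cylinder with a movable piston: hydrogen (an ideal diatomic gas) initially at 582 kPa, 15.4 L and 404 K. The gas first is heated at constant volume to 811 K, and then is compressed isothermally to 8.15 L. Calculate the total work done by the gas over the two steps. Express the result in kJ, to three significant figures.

W_total ≈ -11.4 kJ

Step 1 (isochoric): W = 0 (constant volume).
After step 1: P = 1168 kPa (V unchanged).
Step 2 (isothermal): W = P₁V₁ ln(V₂/V₁) = (17992) ln(8.15/15.4) = -11449 J.
W_total = 0 − 11449 = -11449 J.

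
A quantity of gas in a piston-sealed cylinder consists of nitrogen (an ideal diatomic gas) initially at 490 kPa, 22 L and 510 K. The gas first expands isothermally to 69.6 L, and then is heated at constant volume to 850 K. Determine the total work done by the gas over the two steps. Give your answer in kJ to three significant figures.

W_total ≈ 12.4 kJ

Step 1 (isothermal): W = P₁V₁ ln(V₂/V₁) = (10780) ln(69.6/22) = 12416 J.
Step 2 (isochoric): W = 0 (constant volume).
W_total = 12416 + 0 = 12416 J.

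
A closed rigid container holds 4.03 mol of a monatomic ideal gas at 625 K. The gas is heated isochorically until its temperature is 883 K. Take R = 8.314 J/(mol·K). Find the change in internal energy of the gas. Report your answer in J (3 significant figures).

ΔU ≈ 13000 J

Constant volume ⇒ W = 0, so Q = ΔU = nCᵥΔT with Cᵥ = 3R/2 = 12.47 J/(mol·K).
ΔU = (4.03)(12.47)(883 − 625) = 12967 J.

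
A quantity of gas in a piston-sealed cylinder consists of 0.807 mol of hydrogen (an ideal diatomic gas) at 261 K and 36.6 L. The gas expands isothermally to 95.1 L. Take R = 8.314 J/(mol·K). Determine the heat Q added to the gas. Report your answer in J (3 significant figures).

Isothermal ⇒ ΔU = 0, so Q = W = nRT ln(V₂/V₁).
Q = (0.807)(8.314)(261) ln(95.1/36.6) = 1751 × 0.9549 = 1672 J.

Q ≈ 1670 J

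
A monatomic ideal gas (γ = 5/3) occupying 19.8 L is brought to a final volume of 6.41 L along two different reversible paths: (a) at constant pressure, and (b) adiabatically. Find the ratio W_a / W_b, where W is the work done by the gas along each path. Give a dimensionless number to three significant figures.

W_a / W_b ≈ 0.402

Path (a) isobaric: W = P₁(V₂ − V₁) → W_a/(P₁V₁) = -0.6763.
Path (b) adiabatic: W = P₁V₁(1 − (V₁/V₂)^(γ−1))/(γ−1) → W_b/(P₁V₁) = -1.681.
W_a / W_b = -0.6763 / -1.681 = 0.4022.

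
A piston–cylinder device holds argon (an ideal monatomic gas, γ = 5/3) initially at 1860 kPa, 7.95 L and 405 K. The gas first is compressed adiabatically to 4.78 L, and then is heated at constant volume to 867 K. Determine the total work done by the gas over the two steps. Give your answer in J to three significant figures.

Step 1 (adiabatic): W = (P₁V₁ − P₂V₂)/(γ−1) = (14787 − 20757)/0.667 = -8956 J.
Step 2 (isochoric): W = 0 (constant volume).
W_total = -8956 + 0 = -8956 J.

W_total ≈ -8960 J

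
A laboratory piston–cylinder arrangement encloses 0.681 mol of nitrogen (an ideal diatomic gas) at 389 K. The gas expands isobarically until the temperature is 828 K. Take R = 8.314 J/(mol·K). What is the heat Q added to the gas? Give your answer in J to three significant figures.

Q ≈ 8700 J

Isobaric: W = nRΔT = (0.681)(8.314)(439) = 2486 J.
ΔU = nCᵥΔT with Cᵥ = 5R/2: ΔU = (0.681)(20.79)(439) = 6214 J.
Q = ΔU + W = 6214 + 2486 = 8699 J.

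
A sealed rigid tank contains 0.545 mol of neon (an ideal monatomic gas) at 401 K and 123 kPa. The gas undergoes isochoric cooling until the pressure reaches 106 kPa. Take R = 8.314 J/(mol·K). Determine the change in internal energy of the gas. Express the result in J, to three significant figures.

ΔU ≈ -377 J

Constant volume ⇒ W = 0, so Q = ΔU = nCᵥΔT with Cᵥ = 3R/2 = 12.47 J/(mol·K).
At constant V, T₂/T₁ = P₂/P₁ ⇒ ΔT = T₁(P₂/P₁ − 1) = 401·(106/123 − 1) = -55.42 K.
ΔU = (0.545)(12.47)(-55.42) = -376.7 J.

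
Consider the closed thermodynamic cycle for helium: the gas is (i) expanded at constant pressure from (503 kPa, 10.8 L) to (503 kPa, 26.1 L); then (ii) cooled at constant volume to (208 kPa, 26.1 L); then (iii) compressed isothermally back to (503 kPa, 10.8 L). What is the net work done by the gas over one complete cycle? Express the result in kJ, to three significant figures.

W_net ≈ 2.91 kJ

Leg (i): W = PΔV = (503)(26.1 − 10.8) = 7696 J.
Leg (ii): W = 0.
Leg (iii): W = PᵢVᵢ ln(V_f/Vᵢ) = (5429) ln(10.8/26.1) = -4790 J.
W_net = 7696 − 4790 = 2906 J.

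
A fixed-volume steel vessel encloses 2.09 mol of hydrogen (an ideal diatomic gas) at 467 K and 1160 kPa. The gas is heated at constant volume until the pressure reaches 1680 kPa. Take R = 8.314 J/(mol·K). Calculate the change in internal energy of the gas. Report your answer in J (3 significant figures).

Constant volume ⇒ W = 0, so Q = ΔU = nCᵥΔT with Cᵥ = 5R/2 = 20.79 J/(mol·K).
At constant V, T₂/T₁ = P₂/P₁ ⇒ ΔT = T₁(P₂/P₁ − 1) = 467·(1680/1160 − 1) = 209.3 K.
ΔU = (2.09)(20.79)(209.3) = 9094 J.

ΔU ≈ 9090 J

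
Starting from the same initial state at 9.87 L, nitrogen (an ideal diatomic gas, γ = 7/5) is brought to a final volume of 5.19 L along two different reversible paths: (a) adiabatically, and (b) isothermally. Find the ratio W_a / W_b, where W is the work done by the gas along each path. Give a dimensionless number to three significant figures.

Path (a) adiabatic: W = P₁V₁(1 − (V₁/V₂)^(γ−1))/(γ−1) → W_a/(P₁V₁) = -0.733.
Path (b) isothermal: W = P₁V₁ ln(V₂/V₁) → W_b/(P₁V₁) = -0.6428.
W_a / W_b = -0.733 / -0.6428 = 1.14.

W_a / W_b ≈ 1.14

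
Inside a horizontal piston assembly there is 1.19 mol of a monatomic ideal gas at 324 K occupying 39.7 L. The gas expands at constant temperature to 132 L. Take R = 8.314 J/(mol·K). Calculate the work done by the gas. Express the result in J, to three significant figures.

W ≈ 3850 J

Isothermal: W = nRT ln(V₂/V₁).
W = (1.19)(8.314)(324) × ln(132/39.7)
  = 3206 × 1.201
W_by_gas = 3851 J.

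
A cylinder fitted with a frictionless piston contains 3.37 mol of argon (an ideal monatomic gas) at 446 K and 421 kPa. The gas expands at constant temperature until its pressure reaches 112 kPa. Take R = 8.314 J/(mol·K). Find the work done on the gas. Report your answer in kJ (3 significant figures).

Isothermal process: W = nRT ln(V₂/V₁) = nRT ln(P₁/P₂).
W = (3.37)(8.314)(446) × ln(421/112)
  = 12496 × ln(3.759) = 12496 × 1.324
W_by_gas = 16547 J; work on gas = −W_by = -16547 J.

W ≈ -16.5 kJ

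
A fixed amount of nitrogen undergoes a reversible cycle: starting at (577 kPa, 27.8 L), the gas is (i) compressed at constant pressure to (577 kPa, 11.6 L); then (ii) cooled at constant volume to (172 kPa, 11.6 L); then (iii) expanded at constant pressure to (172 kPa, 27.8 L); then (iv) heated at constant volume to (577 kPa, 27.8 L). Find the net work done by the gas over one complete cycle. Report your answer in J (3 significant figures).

Constant-volume legs do no work.
W(i) = (577)(11.6 − 27.8) = -9347 J; W(iii) = (172)(27.8 − 11.6) = 2786 J.
W_net = -9347 + 2786 = -6561 J (the counter-clockwise enclosed area).

W_net ≈ -6560 J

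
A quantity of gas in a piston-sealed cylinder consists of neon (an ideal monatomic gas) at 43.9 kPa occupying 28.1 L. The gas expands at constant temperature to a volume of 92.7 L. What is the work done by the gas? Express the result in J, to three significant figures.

Isothermal: W = nRT ln(V₂/V₁) = P₁V₁ ln(V₂/V₁).
P₁V₁ = (43.9 kPa)(28.1 L) = 1234 J.
W = 1234 × ln(92.7/28.1) = 1234 × 1.194
W_by_gas = 1472 J.

W ≈ 1470 J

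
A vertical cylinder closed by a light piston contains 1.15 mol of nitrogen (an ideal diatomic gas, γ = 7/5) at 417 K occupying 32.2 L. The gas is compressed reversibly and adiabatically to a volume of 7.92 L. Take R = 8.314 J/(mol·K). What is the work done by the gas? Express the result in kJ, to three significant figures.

Adiabatic: TV^(γ−1) = const with γ = 7/5.
T₂ = T₁ (V₁/V₂)^(γ−1) = 417 × (32.2/7.92)^0.4 = 417 × 1.752 = 730.8 K.
W_by = nCᵥ(T₁ − T₂) = (1.15)(20.79)(417 − 730.8) = -7500 J.

W ≈ -7.50 kJ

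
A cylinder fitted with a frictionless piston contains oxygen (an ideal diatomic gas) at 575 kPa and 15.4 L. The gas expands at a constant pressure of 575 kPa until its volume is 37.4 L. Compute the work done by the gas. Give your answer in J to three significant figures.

W ≈ 12600 J

Isobaric: W = P ΔV.
W = (575 kPa)(37.4 − 15.4 L) = (575)(22) = 12650 J.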